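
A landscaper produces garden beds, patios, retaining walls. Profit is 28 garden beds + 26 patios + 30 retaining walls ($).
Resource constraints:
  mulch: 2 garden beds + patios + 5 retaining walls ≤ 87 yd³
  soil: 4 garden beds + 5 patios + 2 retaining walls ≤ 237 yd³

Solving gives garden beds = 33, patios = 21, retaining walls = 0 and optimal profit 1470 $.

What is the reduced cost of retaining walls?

Check each constraint at x*: mulch 87/87 (tight); soil 237/237 (tight).
From A_Bᵀ y = c: 2·y_mulch + 4·y_soil = 28; 1·y_mulch + 5·y_soil = 26.
→ y_mulch = 6 and y_soil = 4.
Reduced cost of retaining walls: c₃ − yᵀa₃ = 30 − (6·5 + 4·2) = 30 − 38 = -8.

-8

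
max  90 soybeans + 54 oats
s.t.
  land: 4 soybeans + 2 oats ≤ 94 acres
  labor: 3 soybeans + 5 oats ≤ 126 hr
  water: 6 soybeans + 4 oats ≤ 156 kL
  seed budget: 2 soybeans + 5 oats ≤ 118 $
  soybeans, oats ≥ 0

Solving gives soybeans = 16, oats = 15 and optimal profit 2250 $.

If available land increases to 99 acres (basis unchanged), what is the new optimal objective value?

2295

At the optimum: land uses 94 of 94 (binding); labor uses 123 of 126 (slack = 3); water uses 156 of 156 (binding); seed budget uses 107 of 118 (slack = 11).
Since labor, seed budget are not tight, their duals are 0.
The binding rows give the dual system: 4·y_land + 6·y_water = 90 and 2·y_land + 4·y_water = 54.
Solving: y_land = 9, y_water = 9.
Δz = y_land·Δb = 9 × (5) = 45, so new z* = 2250 + 45 = 2295.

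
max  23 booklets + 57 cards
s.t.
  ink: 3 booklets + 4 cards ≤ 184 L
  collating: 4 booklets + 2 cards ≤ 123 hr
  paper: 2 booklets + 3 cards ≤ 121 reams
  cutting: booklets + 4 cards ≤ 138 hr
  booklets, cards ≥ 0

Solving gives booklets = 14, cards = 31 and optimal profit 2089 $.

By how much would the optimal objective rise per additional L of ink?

Check each constraint at x*: ink 166/184 (slack 18); collating 118/123 (slack 5); paper 121/121 (tight); cutting 138/138 (tight).
Slack constraints have shadow price 0 (complementary slackness).
From A_Bᵀ y = c: 2·y_paper + 1·y_cutting = 23; 3·y_paper + 4·y_cutting = 57.
Solving: y_paper = 7, y_cutting = 9.
Shadow price of ink = 0.

0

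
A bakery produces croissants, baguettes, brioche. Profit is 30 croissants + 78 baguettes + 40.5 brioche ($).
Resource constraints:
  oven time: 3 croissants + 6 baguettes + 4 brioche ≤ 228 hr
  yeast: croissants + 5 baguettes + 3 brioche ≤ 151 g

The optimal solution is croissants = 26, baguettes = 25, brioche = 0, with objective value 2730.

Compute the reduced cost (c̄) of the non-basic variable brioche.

Check each constraint at x*: oven time 228/228 (tight); yeast 151/151 (tight).
The binding rows give the dual system: 3·y_oven time + 1·y_yeast = 30 and 6·y_oven time + 5·y_yeast = 78.
→ y_oven time = 8 and y_yeast = 6.
Reduced cost of brioche: c₃ − yᵀa₃ = 40.5 − (8·4 + 6·3) = 40.5 − 50 = -9.5.

-9.5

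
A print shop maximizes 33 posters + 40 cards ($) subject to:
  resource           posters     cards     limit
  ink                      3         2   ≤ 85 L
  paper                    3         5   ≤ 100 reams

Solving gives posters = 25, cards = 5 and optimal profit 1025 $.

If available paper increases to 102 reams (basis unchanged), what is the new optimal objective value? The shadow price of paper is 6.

1037

Δb = 2, so new z* = 1025 + (6)·(2) = 1025 + 12 = 1037.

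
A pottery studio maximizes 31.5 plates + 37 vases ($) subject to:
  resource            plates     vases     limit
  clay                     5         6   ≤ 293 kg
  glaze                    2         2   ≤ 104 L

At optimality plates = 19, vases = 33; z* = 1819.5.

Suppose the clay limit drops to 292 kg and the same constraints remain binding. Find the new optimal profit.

Check each constraint at x*: clay 293/293 (tight); glaze 104/104 (tight).
From A_Bᵀ y = c: 5·y_clay + 2·y_glaze = 31.5; 6·y_clay + 2·y_glaze = 37.
This yields shadow prices y_clay = 5.5, y_glaze = 2.
Δz = y_clay·Δb = 5.5 × (-1) = -5.5, so new z* = 1819.5 − 5.5 = 1814.

1814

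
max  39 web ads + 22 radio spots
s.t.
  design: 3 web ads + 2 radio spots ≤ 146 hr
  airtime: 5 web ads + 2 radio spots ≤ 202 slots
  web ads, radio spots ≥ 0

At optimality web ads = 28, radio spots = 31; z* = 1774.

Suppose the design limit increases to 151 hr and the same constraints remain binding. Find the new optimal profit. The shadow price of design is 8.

1814

Δb = 5, so new z* = 1774 + (8)·(5) = 1774 + 40 = 1814.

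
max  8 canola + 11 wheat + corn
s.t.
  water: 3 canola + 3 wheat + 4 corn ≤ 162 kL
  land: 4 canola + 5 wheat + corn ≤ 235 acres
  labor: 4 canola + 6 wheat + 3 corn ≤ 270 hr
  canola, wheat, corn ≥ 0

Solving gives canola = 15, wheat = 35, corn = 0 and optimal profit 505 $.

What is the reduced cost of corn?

-3

Binding: land and labor. Non-binding: water (12 unused).
By complementary slackness, y = 0 for the non-binding constraint.
The binding rows give the dual system: 4·y_land + 4·y_labor = 8 and 5·y_land + 6·y_labor = 11.
Solving: y_land = 1, y_labor = 1.
Reduced cost of corn: c₃ − yᵀa₃ = 1 − (1·1 + 1·3) = 1 − 4 = -3.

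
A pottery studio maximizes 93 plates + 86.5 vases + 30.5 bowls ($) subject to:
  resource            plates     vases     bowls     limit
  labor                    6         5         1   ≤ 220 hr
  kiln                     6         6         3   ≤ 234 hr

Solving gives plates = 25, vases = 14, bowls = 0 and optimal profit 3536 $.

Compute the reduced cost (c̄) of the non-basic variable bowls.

-3

Both labor and kiln are binding at x*.
Dual feasibility on the basic columns requires 6·y_labor + 6·y_kiln = 93, 5·y_labor + 6·y_kiln = 86.5.
This yields shadow prices y_labor = 6.5, y_kiln = 9.
Reduced cost of bowls: c₃ − yᵀa₃ = 30.5 − (6.5·1 + 9·3) = 30.5 − 33.5 = -3.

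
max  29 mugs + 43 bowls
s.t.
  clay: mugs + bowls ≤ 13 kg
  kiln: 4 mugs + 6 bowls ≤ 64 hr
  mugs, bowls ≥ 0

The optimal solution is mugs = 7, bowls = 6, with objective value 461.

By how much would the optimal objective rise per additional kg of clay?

Both clay and kiln are binding at x*.
From A_Bᵀ y = c: 1·y_clay + 4·y_kiln = 29; 1·y_clay + 6·y_kiln = 43.
→ y_clay = 1 and y_kiln = 7.
Shadow price of clay = 1.

1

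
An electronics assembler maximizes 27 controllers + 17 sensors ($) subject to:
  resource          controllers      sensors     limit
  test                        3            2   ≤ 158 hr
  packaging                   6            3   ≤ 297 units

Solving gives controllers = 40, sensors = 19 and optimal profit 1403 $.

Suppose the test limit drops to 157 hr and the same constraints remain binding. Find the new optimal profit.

1396

Check each constraint at x*: test 158/158 (tight); packaging 297/297 (tight).
From A_Bᵀ y = c: 3·y_test + 6·y_packaging = 27; 2·y_test + 3·y_packaging = 17.
This yields shadow prices y_test = 7, y_packaging = 1.
Δz = y_test·Δb = 7 × (-1) = -7, so new z* = 1403 − 7 = 1396.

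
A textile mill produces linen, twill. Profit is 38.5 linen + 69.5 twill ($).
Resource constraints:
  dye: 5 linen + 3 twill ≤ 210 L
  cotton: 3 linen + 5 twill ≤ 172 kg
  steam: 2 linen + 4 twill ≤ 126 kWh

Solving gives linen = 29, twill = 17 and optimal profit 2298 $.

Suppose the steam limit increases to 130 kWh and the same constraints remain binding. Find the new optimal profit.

Check each constraint at x*: dye 196/210 (slack 14); cotton 172/172 (tight); steam 126/126 (tight).
Slack constraints have shadow price 0 (complementary slackness).
The binding rows give the dual system: 3·y_cotton + 2·y_steam = 38.5 and 5·y_cotton + 4·y_steam = 69.5.
Solving: y_cotton = 7.5, y_steam = 8.
Δz = y_steam·Δb = 8 × (4) = 32, so new z* = 2298 + 32 = 2330.

2330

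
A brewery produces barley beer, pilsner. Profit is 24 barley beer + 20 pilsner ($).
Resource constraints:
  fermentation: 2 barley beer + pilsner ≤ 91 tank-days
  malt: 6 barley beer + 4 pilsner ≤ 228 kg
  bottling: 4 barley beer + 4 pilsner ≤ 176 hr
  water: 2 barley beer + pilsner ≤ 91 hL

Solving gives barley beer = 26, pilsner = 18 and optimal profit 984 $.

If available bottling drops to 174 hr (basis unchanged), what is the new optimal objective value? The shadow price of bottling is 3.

Δb = -2, so new z* = 984 + (3)·(-2) = 984 − 6 = 978.

978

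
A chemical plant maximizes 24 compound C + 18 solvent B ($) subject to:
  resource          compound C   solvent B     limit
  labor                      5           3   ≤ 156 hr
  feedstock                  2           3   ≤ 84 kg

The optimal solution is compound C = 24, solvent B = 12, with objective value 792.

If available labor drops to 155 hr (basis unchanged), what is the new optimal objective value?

Check each constraint at x*: labor 156/156 (tight); feedstock 84/84 (tight).
The binding rows give the dual system: 5·y_labor + 2·y_feedstock = 24 and 3·y_labor + 3·y_feedstock = 18.
Solving: y_labor = 4, y_feedstock = 2.
Δz = y_labor·Δb = 4 × (-1) = -4, so new z* = 792 − 4 = 788.

788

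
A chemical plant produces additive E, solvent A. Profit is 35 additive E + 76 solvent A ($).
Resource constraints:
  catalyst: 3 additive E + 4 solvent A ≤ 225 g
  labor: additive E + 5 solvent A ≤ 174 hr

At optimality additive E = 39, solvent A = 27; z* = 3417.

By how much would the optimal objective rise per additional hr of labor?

Check each constraint at x*: catalyst 225/225 (tight); labor 174/174 (tight).
Dual feasibility on the basic columns requires 3·y_catalyst + 1·y_labor = 35, 4·y_catalyst + 5·y_labor = 76.
Solving: y_catalyst = 9, y_labor = 8.
Shadow price of labor = 8.

8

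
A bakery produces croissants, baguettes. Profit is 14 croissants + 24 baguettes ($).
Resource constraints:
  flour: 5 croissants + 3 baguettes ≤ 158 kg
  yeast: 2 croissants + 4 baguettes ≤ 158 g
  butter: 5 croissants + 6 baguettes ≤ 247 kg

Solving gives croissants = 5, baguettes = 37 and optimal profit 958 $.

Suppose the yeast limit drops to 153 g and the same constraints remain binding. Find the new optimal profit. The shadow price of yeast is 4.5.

Δb = -5, so new z* = 958 + (4.5)·(-5) = 958 − 22.5 = 935.5.

935.5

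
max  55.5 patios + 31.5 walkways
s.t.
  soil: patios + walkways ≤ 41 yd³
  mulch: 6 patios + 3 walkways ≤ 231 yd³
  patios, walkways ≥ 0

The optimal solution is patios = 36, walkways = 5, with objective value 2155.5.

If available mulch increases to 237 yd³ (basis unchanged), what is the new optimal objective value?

Both soil and mulch are binding at x*.
The binding rows give the dual system: 1·y_soil + 6·y_mulch = 55.5 and 1·y_soil + 3·y_mulch = 31.5.
Solving: y_soil = 7.5, y_mulch = 8.
Δz = y_mulch·Δb = 8 × (6) = 48, so new z* = 2155.5 + 48 = 2203.5.

2203.5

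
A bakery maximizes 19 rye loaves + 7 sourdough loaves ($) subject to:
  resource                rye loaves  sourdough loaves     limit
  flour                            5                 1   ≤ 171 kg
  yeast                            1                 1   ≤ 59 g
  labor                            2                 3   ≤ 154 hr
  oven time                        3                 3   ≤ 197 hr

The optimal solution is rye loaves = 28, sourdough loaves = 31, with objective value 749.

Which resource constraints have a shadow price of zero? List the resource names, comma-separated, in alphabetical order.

flour: 171/171 (binding)
yeast: 59/59 (binding)
labor: 149/154 (slack 5)
oven time: 177/197 (slack 20)
By complementary slackness, a constraint with positive slack has shadow price 0 → labor, oven time.

labor, oven time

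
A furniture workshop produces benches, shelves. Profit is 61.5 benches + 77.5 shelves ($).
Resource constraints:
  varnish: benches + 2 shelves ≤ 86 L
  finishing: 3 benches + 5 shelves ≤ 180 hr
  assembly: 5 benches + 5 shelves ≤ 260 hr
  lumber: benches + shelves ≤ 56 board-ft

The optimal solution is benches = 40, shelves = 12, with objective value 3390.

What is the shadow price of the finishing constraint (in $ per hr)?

8

At the optimum: varnish uses 64 of 86 (slack = 22); finishing uses 180 of 180 (binding); assembly uses 260 of 260 (binding); lumber uses 52 of 56 (slack = 4).
Slack constraints have shadow price 0 (complementary slackness).
The binding rows give the dual system: 3·y_finishing + 5·y_assembly = 61.5 and 5·y_finishing + 5·y_assembly = 77.5.
This yields shadow prices y_finishing = 8, y_assembly = 7.5.
Shadow price of finishing = 8.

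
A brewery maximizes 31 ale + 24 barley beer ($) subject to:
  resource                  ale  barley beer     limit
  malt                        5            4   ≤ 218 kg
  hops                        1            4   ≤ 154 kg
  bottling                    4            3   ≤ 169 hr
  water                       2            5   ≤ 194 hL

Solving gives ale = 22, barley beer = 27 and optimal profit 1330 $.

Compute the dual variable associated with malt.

At the optimum: malt uses 218 of 218 (binding); hops uses 130 of 154 (slack = 24); bottling uses 169 of 169 (binding); water uses 179 of 194 (slack = 15).
By complementary slackness, y = 0 for the non-binding constraints.
From A_Bᵀ y = c: 5·y_malt + 4·y_bottling = 31; 4·y_malt + 3·y_bottling = 24.
→ y_malt = 3 and y_bottling = 4.
Shadow price of malt = 3.

3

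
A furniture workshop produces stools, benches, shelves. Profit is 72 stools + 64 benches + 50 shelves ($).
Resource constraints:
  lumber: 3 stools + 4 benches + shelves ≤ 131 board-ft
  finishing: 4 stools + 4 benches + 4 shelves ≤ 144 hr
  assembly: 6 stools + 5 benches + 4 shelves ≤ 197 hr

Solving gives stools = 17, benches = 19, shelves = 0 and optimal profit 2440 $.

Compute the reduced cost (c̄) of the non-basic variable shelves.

-6

Check each constraint at x*: lumber 127/131 (slack 4); finishing 144/144 (tight); assembly 197/197 (tight).
Since lumber is not tight, its dual is 0.
From A_Bᵀ y = c: 4·y_finishing + 6·y_assembly = 72; 4·y_finishing + 5·y_assembly = 64.
→ y_finishing = 6 and y_assembly = 8.
Reduced cost of shelves: c₃ − yᵀa₃ = 50 − (6·4 + 8·4) = 50 − 56 = -6.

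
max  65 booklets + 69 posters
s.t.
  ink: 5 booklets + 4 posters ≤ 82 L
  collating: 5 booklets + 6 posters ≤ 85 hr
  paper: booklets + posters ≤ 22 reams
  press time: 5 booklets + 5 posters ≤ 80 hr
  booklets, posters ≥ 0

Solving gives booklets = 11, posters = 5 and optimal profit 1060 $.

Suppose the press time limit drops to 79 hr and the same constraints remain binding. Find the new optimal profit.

1051

Binding: collating and press time. Non-binding: ink (7 unused), paper (6 unused).
By complementary slackness, y = 0 for the non-binding constraints.
From A_Bᵀ y = c: 5·y_collating + 5·y_press time = 65; 6·y_collating + 5·y_press time = 69.
Solving: y_collating = 4, y_press time = 9.
Δz = y_press time·Δb = 9 × (-1) = -9, so new z* = 1060 − 9 = 1051.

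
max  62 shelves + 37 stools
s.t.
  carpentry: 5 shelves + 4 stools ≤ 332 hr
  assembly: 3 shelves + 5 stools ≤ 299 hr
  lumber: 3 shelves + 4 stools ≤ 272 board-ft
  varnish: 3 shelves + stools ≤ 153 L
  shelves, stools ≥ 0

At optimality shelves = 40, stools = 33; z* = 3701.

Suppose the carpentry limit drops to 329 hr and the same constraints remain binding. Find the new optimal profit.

At the optimum: carpentry uses 332 of 332 (binding); assembly uses 285 of 299 (slack = 14); lumber uses 252 of 272 (slack = 20); varnish uses 153 of 153 (binding).
Since assembly, lumber are not tight, their duals are 0.
From A_Bᵀ y = c: 5·y_carpentry + 3·y_varnish = 62; 4·y_carpentry + 1·y_varnish = 37.
This yields shadow prices y_carpentry = 7, y_varnish = 9.
Δz = y_carpentry·Δb = 7 × (-3) = -21, so new z* = 3701 − 21 = 3680.

3680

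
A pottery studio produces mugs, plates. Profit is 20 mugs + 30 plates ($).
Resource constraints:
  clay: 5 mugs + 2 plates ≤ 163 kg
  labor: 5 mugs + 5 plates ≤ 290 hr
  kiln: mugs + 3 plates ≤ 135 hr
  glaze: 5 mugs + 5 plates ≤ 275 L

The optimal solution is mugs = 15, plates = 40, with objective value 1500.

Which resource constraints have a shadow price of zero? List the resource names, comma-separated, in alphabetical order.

clay, labor

clay: 155/163 (slack 8)
labor: 275/290 (slack 15)
kiln: 135/135 (binding)
glaze: 275/275 (binding)
By complementary slackness, a constraint with positive slack has shadow price 0 → clay, labor.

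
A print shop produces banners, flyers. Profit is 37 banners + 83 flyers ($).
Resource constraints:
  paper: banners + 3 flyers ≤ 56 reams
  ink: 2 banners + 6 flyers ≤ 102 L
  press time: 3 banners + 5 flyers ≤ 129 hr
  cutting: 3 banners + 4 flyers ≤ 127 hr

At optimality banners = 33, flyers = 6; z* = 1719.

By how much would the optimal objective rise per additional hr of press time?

7

Check each constraint at x*: paper 51/56 (slack 5); ink 102/102 (tight); press time 129/129 (tight); cutting 123/127 (slack 4).
Slack constraints have shadow price 0 (complementary slackness).
The binding rows give the dual system: 2·y_ink + 3·y_press time = 37 and 6·y_ink + 5·y_press time = 83.
→ y_ink = 8 and y_press time = 7.
Shadow price of press time = 7.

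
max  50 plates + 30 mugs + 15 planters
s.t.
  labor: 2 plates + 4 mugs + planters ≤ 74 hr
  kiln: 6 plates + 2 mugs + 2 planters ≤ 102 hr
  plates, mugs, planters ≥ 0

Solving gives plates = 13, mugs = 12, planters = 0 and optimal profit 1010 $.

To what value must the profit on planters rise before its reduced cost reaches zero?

At the optimum: labor uses 74 of 74 (binding); kiln uses 102 of 102 (binding).
From A_Bᵀ y = c: 2·y_labor + 6·y_kiln = 50; 4·y_labor + 2·y_kiln = 30.
Solving: y_labor = 4, y_kiln = 7.
planters enters the basis when its profit ≥ yᵀa₃ = 4·1 + 7·2 = 18.

18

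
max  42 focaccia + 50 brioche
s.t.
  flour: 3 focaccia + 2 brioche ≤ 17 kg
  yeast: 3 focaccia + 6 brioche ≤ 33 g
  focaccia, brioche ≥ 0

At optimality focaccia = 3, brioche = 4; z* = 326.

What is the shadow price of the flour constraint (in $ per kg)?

8.5

Check each constraint at x*: flour 17/17 (tight); yeast 33/33 (tight).
Dual feasibility on the basic columns requires 3·y_flour + 3·y_yeast = 42, 2·y_flour + 6·y_yeast = 50.
Solving: y_flour = 8.5, y_yeast = 5.5.
Shadow price of flour = 8.5.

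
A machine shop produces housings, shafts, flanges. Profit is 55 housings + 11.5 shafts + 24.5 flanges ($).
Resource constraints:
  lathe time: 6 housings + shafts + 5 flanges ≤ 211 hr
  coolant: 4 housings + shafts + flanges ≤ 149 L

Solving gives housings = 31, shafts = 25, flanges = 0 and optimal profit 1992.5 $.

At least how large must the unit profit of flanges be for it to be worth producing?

Check each constraint at x*: lathe time 211/211 (tight); coolant 149/149 (tight).
From A_Bᵀ y = c: 6·y_lathe time + 4·y_coolant = 55; 1·y_lathe time + 1·y_coolant = 11.5.
Solving: y_lathe time = 4.5, y_coolant = 7.
flanges enters the basis when its profit ≥ yᵀa₃ = 4.5·5 + 7·1 = 29.5.

29.5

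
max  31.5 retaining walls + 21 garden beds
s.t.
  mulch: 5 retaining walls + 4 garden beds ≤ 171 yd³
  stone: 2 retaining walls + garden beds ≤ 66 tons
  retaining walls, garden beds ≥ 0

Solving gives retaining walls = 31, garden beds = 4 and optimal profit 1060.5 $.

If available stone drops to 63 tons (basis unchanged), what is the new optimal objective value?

Check each constraint at x*: mulch 171/171 (tight); stone 66/66 (tight).
From A_Bᵀ y = c: 5·y_mulch + 2·y_stone = 31.5; 4·y_mulch + 1·y_stone = 21.
→ y_mulch = 3.5 and y_stone = 7.
Δz = y_stone·Δb = 7 × (-3) = -21, so new z* = 1060.5 − 21 = 1039.5.

1039.5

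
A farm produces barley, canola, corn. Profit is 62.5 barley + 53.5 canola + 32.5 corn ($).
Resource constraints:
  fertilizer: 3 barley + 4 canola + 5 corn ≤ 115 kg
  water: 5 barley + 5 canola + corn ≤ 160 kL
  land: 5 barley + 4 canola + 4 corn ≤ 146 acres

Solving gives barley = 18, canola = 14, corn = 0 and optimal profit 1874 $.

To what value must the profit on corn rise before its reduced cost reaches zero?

39.5

At the optimum: fertilizer uses 110 of 115 (slack = 5); water uses 160 of 160 (binding); land uses 146 of 146 (binding).
Since fertilizer is not tight, its dual is 0.
The binding rows give the dual system: 5·y_water + 5·y_land = 62.5 and 5·y_water + 4·y_land = 53.5.
Solving: y_water = 3.5, y_land = 9.
corn enters the basis when its profit ≥ yᵀa₃ = 3.5·1 + 9·4 = 39.5.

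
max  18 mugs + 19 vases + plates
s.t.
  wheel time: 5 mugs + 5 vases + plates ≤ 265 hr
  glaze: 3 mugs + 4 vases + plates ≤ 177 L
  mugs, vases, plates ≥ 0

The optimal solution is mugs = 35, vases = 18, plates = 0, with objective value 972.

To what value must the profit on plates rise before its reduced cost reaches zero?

4

Both wheel time and glaze are binding at x*.
From A_Bᵀ y = c: 5·y_wheel time + 3·y_glaze = 18; 5·y_wheel time + 4·y_glaze = 19.
Solving: y_wheel time = 3, y_glaze = 1.
plates enters the basis when its profit ≥ yᵀa₃ = 3·1 + 1·1 = 4.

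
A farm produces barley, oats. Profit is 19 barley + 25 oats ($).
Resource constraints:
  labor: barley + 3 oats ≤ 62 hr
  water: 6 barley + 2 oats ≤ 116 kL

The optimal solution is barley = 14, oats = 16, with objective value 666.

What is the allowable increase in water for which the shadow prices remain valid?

256

Binding constraints: labor, water. The basis is B = [[1,3],[6,2]] with det -16.
Per unit increase in water, x* moves by d = (0.1875, -0.0625).
The basis stays optimal until oats reaches 0; allowable increase = 256 kL.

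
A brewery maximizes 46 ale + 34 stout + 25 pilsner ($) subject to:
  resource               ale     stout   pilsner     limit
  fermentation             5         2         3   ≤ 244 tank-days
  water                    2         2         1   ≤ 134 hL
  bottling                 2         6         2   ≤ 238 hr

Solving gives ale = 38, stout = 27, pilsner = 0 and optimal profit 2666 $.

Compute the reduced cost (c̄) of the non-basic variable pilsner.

Binding: fermentation and bottling. Non-binding: water (4 unused).
By complementary slackness, y = 0 for the non-binding constraint.
The binding rows give the dual system: 5·y_fermentation + 2·y_bottling = 46 and 2·y_fermentation + 6·y_bottling = 34.
→ y_fermentation = 8 and y_bottling = 3.
Reduced cost of pilsner: c₃ − yᵀa₃ = 25 − (8·3 + 3·2) = 25 − 30 = -5.

-5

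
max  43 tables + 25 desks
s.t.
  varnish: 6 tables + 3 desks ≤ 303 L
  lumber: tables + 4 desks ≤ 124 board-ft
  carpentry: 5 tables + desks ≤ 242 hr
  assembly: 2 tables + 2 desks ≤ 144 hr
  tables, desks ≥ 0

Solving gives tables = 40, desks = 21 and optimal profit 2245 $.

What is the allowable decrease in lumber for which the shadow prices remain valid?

49

Binding constraints: varnish, lumber. The basis is B = [[6,3],[1,4]] with det 21.
Per unit decrease in lumber, x* moves by d = (0.1429, -0.2857).
The basis stays optimal until carpentry becomes binding; allowable decrease = 49 board-ft.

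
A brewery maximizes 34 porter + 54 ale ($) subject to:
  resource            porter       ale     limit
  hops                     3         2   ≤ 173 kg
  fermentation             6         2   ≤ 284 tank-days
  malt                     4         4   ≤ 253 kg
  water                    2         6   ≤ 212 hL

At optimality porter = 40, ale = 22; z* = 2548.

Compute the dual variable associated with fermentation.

At the optimum: hops uses 164 of 173 (slack = 9); fermentation uses 284 of 284 (binding); malt uses 248 of 253 (slack = 5); water uses 212 of 212 (binding).
By complementary slackness, y = 0 for the non-binding constraints.
The binding rows give the dual system: 6·y_fermentation + 2·y_water = 34 and 2·y_fermentation + 6·y_water = 54.
→ y_fermentation = 3 and y_water = 8.
Shadow price of fermentation = 3.

3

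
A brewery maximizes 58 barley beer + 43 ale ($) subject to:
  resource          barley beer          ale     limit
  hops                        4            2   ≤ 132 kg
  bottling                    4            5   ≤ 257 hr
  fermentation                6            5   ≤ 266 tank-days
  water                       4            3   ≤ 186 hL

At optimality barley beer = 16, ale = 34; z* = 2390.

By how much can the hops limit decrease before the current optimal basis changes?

18.4

Binding constraints: hops, fermentation. The basis is B = [[4,2],[6,5]] with det 8.
Per unit decrease in hops, x* moves by d = (-0.625, 0.75).
The basis stays optimal until bottling becomes binding; allowable decrease = 18.4 kg.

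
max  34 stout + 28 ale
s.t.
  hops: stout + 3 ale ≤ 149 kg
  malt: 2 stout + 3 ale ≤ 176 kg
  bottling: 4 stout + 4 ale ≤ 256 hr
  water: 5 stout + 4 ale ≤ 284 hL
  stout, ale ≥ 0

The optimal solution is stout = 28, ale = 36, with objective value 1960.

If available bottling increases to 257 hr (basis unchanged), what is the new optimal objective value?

1961

Binding: bottling and water. Non-binding: hops (13 unused), malt (12 unused).
Slack constraints have shadow price 0 (complementary slackness).
From A_Bᵀ y = c: 4·y_bottling + 5·y_water = 34; 4·y_bottling + 4·y_water = 28.
Solving: y_bottling = 1, y_water = 6.
Δz = y_bottling·Δb = 1 × (1) = 1, so new z* = 1960 + 1 = 1961.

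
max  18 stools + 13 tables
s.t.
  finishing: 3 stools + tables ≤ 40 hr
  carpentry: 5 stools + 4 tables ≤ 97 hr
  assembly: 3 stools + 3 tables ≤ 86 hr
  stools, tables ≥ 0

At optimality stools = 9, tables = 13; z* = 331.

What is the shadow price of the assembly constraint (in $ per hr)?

0

Binding: finishing and carpentry. Non-binding: assembly (20 unused).
Since assembly is not tight, its dual is 0.
From A_Bᵀ y = c: 3·y_finishing + 5·y_carpentry = 18; 1·y_finishing + 4·y_carpentry = 13.
Solving: y_finishing = 1, y_carpentry = 3.
Shadow price of assembly = 0.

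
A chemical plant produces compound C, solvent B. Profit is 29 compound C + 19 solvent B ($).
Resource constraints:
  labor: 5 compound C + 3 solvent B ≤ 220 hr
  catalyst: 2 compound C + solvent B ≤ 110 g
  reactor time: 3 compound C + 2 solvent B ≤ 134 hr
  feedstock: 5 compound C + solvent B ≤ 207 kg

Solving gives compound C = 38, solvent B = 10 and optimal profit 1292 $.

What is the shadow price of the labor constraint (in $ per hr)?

Binding: labor and reactor time. Non-binding: catalyst (24 unused), feedstock (7 unused).
By complementary slackness, y = 0 for the non-binding constraints.
From A_Bᵀ y = c: 5·y_labor + 3·y_reactor time = 29; 3·y_labor + 2·y_reactor time = 19.
Solving: y_labor = 1, y_reactor time = 8.
Shadow price of labor = 1.

1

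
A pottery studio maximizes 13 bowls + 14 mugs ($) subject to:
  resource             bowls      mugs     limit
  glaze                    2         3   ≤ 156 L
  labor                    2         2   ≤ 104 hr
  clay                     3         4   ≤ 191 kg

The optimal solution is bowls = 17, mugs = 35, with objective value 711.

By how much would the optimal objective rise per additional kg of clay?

Check each constraint at x*: glaze 139/156 (slack 17); labor 104/104 (tight); clay 191/191 (tight).
Since glaze is not tight, its dual is 0.
From A_Bᵀ y = c: 2·y_labor + 3·y_clay = 13; 2·y_labor + 4·y_clay = 14.
→ y_labor = 5 and y_clay = 1.
Shadow price of clay = 1.

1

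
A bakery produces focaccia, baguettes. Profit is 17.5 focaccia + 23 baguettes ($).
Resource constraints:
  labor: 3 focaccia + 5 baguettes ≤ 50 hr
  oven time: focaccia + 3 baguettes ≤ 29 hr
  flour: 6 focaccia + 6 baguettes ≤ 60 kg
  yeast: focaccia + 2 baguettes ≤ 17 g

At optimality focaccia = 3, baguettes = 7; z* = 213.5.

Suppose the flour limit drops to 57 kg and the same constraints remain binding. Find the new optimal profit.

207.5

Check each constraint at x*: labor 44/50 (slack 6); oven time 24/29 (slack 5); flour 60/60 (tight); yeast 17/17 (tight).
Since labor, oven time are not tight, their duals are 0.
The binding rows give the dual system: 6·y_flour + 1·y_yeast = 17.5 and 6·y_flour + 2·y_yeast = 23.
Solving: y_flour = 2, y_yeast = 5.5.
Δz = y_flour·Δb = 2 × (-3) = -6, so new z* = 213.5 − 6 = 207.5.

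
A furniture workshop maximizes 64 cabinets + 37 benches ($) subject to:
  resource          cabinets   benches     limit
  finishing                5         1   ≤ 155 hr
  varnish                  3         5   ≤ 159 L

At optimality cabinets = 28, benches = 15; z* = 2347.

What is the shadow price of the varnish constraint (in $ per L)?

Both finishing and varnish are binding at x*.
From A_Bᵀ y = c: 5·y_finishing + 3·y_varnish = 64; 1·y_finishing + 5·y_varnish = 37.
Solving: y_finishing = 9.5, y_varnish = 5.5.
Shadow price of varnish = 5.5.

5.5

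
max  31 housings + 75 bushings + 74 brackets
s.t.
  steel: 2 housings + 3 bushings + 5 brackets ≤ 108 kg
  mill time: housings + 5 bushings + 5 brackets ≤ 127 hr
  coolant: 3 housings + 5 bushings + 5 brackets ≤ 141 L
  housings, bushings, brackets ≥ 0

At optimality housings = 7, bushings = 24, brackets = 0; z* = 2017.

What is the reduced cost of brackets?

Check each constraint at x*: steel 86/108 (slack 22); mill time 127/127 (tight); coolant 141/141 (tight).
By complementary slackness, y = 0 for the non-binding constraint.
The binding rows give the dual system: 1·y_mill time + 3·y_coolant = 31 and 5·y_mill time + 5·y_coolant = 75.
This yields shadow prices y_mill time = 7, y_coolant = 8.
Reduced cost of brackets: c₃ − yᵀa₃ = 74 − (7·5 + 8·5) = 74 − 75 = -1.

-1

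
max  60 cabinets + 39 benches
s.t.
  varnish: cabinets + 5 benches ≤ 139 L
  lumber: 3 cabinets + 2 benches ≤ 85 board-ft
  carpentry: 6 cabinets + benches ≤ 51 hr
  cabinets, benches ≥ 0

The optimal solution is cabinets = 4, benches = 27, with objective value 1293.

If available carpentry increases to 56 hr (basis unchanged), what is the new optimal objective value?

1338

Binding: varnish and carpentry. Non-binding: lumber (19 unused).
Since lumber is not tight, its dual is 0.
From A_Bᵀ y = c: 1·y_varnish + 6·y_carpentry = 60; 5·y_varnish + 1·y_carpentry = 39.
→ y_varnish = 6 and y_carpentry = 9.
Δz = y_carpentry·Δb = 9 × (5) = 45, so new z* = 1293 + 45 = 1338.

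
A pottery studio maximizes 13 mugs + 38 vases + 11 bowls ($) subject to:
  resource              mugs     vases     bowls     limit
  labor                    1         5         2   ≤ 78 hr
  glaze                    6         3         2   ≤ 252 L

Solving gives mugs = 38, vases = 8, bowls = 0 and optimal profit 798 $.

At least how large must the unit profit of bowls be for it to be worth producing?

16

At the optimum: labor uses 78 of 78 (binding); glaze uses 252 of 252 (binding).
From A_Bᵀ y = c: 1·y_labor + 6·y_glaze = 13; 5·y_labor + 3·y_glaze = 38.
→ y_labor = 7 and y_glaze = 1.
bowls enters the basis when its profit ≥ yᵀa₃ = 7·2 + 1·2 = 16.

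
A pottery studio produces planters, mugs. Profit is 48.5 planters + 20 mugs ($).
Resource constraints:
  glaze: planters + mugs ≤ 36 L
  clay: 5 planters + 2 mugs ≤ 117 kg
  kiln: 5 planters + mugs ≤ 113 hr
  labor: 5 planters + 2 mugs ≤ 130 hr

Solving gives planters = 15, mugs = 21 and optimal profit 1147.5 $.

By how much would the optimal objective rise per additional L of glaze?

Binding: glaze and clay. Non-binding: kiln (17 unused), labor (13 unused).
Since kiln, labor are not tight, their duals are 0.
The binding rows give the dual system: 1·y_glaze + 5·y_clay = 48.5 and 1·y_glaze + 2·y_clay = 20.
Solving: y_glaze = 1, y_clay = 9.5.
Shadow price of glaze = 1.

1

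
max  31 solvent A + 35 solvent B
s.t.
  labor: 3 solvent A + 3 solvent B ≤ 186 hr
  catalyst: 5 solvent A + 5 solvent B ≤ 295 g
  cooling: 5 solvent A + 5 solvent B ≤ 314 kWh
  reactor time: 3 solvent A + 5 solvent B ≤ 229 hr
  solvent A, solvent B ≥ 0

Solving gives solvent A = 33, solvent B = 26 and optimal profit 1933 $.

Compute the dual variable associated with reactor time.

2

Check each constraint at x*: labor 177/186 (slack 9); catalyst 295/295 (tight); cooling 295/314 (slack 19); reactor time 229/229 (tight).
Slack constraints have shadow price 0 (complementary slackness).
Dual feasibility on the basic columns requires 5·y_catalyst + 3·y_reactor time = 31, 5·y_catalyst + 5·y_reactor time = 35.
This yields shadow prices y_catalyst = 5, y_reactor time = 2.
Shadow price of reactor time = 2.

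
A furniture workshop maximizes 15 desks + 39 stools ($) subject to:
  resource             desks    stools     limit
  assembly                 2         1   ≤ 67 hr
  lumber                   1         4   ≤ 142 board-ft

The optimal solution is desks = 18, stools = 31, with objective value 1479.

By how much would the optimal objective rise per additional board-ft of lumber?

At the optimum: assembly uses 67 of 67 (binding); lumber uses 142 of 142 (binding).
Dual feasibility on the basic columns requires 2·y_assembly + 1·y_lumber = 15, 1·y_assembly + 4·y_lumber = 39.
→ y_assembly = 3 and y_lumber = 9.
Shadow price of lumber = 9.

9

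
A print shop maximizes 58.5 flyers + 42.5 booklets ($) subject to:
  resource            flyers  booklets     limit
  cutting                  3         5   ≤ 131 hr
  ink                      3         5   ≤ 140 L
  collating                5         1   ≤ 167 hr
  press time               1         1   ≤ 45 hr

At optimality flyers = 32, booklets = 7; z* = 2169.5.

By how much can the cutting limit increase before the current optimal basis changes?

9

Binding constraints: cutting, collating. The basis is B = [[3,5],[5,1]] with det -22.
Per unit increase in cutting, x* moves by d = (-0.0455, 0.2273).
The basis stays optimal until ink becomes binding; allowable increase = 9 hr.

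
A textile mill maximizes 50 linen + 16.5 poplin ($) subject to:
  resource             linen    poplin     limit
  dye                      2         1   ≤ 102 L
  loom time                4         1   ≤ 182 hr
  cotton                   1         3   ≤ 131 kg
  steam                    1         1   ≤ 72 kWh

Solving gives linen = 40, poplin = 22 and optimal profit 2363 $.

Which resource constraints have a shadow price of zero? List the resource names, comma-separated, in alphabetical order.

dye: 102/102 (binding)
loom time: 182/182 (binding)
cotton: 106/131 (slack 25)
steam: 62/72 (slack 10)
By complementary slackness, a constraint with positive slack has shadow price 0 → cotton, steam.

cotton, steam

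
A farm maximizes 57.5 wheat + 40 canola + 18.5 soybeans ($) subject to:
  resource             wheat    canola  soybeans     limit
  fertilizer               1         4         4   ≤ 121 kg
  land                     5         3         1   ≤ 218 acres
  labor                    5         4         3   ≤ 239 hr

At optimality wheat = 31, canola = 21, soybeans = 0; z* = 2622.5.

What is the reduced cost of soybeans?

At the optimum: fertilizer uses 115 of 121 (slack = 6); land uses 218 of 218 (binding); labor uses 239 of 239 (binding).
Since fertilizer is not tight, its dual is 0.
Dual feasibility on the basic columns requires 5·y_land + 5·y_labor = 57.5, 3·y_land + 4·y_labor = 40.
→ y_land = 6 and y_labor = 5.5.
Reduced cost of soybeans: c₃ − yᵀa₃ = 18.5 − (6·1 + 5.5·3) = 18.5 − 22.5 = -4.

-4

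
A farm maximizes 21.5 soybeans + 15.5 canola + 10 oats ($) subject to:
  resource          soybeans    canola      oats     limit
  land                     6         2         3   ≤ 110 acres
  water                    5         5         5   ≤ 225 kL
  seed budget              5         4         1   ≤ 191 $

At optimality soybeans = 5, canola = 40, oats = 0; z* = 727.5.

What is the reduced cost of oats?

-7

Binding: land and water. Non-binding: seed budget (6 unused).
By complementary slackness, y = 0 for the non-binding constraint.
From A_Bᵀ y = c: 6·y_land + 5·y_water = 21.5; 2·y_land + 5·y_water = 15.5.
→ y_land = 1.5 and y_water = 2.5.
Reduced cost of oats: c₃ − yᵀa₃ = 10 − (1.5·3 + 2.5·5) = 10 − 17 = -7.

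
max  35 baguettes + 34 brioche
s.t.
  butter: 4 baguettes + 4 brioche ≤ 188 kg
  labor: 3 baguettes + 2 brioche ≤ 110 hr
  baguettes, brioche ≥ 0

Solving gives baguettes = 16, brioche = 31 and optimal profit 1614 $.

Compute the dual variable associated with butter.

8

At the optimum: butter uses 188 of 188 (binding); labor uses 110 of 110 (binding).
From A_Bᵀ y = c: 4·y_butter + 3·y_labor = 35; 4·y_butter + 2·y_labor = 34.
This yields shadow prices y_butter = 8, y_labor = 1.
Shadow price of butter = 8.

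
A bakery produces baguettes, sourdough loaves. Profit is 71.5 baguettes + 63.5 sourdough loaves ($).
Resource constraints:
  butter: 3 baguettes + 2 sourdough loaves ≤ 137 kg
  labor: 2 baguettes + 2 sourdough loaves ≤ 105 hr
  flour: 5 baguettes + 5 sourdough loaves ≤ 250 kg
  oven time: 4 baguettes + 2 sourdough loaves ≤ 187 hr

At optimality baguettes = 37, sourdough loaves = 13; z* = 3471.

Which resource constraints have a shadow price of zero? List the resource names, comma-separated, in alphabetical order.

labor, oven time

butter: 137/137 (binding)
labor: 100/105 (slack 5)
flour: 250/250 (binding)
oven time: 174/187 (slack 13)
By complementary slackness, a constraint with positive slack has shadow price 0 → labor, oven time.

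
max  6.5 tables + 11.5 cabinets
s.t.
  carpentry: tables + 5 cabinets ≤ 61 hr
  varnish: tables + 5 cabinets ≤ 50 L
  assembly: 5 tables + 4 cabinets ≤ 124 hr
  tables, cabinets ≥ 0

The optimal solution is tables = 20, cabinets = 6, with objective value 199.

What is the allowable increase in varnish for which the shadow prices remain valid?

11

Binding constraints: varnish, assembly. The basis is B = [[1,5],[5,4]] with det -21.
Per unit increase in varnish, x* moves by d = (-0.1905, 0.2381).
The basis stays optimal until carpentry becomes binding; allowable increase = 11 L.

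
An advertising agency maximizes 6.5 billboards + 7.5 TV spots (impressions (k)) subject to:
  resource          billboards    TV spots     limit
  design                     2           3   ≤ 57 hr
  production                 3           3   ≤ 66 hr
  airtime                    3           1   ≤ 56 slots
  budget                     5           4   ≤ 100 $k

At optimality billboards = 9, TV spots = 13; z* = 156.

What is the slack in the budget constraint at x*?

3

budget used = 5·9 + 4·13 = 97; slack = 100 − 97 = 3.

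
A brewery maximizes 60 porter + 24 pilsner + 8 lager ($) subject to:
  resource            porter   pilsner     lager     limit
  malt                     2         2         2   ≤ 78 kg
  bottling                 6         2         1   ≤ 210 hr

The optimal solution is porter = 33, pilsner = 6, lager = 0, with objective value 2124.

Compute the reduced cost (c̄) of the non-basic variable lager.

-7

Check each constraint at x*: malt 78/78 (tight); bottling 210/210 (tight).
The binding rows give the dual system: 2·y_malt + 6·y_bottling = 60 and 2·y_malt + 2·y_bottling = 24.
Solving: y_malt = 3, y_bottling = 9.
Reduced cost of lager: c₃ − yᵀa₃ = 8 − (3·2 + 9·1) = 8 − 15 = -7.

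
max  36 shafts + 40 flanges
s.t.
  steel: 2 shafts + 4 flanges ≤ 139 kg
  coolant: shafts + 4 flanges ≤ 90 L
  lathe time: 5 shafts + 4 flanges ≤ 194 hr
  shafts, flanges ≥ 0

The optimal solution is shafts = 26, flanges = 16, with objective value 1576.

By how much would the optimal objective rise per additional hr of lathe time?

At the optimum: steel uses 116 of 139 (slack = 23); coolant uses 90 of 90 (binding); lathe time uses 194 of 194 (binding).
By complementary slackness, y = 0 for the non-binding constraint.
Dual feasibility on the basic columns requires 1·y_coolant + 5·y_lathe time = 36, 4·y_coolant + 4·y_lathe time = 40.
→ y_coolant = 3.5 and y_lathe time = 6.5.
Shadow price of lathe time = 6.5.

6.5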